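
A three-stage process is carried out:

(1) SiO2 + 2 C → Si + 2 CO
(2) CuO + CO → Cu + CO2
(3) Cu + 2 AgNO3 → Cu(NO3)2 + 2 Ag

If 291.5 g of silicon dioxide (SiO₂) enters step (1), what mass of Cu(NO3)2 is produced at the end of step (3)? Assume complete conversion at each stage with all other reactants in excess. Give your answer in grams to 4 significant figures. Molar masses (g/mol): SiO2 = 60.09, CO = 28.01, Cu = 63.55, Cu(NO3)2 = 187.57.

n(SiO2) = 291.5 / 60.09 = 4.8511 mol.
Reaction (1): SiO2→CO ratio 1:2 ⇒ n(CO) = 9.7021 mol.
Reaction (2): CO→Cu ratio 1:1 ⇒ n(Cu) = 9.7021 mol.
Reaction (3): Cu→Cu(NO3)2 ratio 1:1 ⇒ n(Cu(NO3)2) = 9.7021 mol.
Mass of Cu(NO3)2 = 9.7021 × 187.57 = 1819.8 g.

1820 g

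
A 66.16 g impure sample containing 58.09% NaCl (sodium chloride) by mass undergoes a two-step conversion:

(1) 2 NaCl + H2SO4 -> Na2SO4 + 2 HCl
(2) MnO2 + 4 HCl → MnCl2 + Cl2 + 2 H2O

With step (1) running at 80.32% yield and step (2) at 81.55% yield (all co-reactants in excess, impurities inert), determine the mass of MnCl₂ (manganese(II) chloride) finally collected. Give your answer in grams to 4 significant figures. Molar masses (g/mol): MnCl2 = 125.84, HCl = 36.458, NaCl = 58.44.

13.55 g

Pure NaCl = 66.16 × 0.5809 = 38.432 g.
n(NaCl) = 38.432 / 58.44 = 0.65764 mol.
Step 1 (NaCl:HCl = 2:2): theoretical n(HCl) = 0.65764 mol; at 80.32% yield, n(HCl) = 0.52821 mol.
Step 2 (HCl:MnCl2 = 4:1): theoretical n(MnCl2) = 0.13205 mol, so theoretical mass = 0.13205 × 125.84 = 16.618 g.
At 81.55% yield, actual mass of MnCl2 = 16.618 × 0.8155 = 13.552 g.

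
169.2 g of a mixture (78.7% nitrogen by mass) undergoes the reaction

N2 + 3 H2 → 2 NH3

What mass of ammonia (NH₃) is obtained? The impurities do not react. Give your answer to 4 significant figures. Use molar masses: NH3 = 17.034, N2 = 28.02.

161.9 g

Mass of pure N2 = 169.2 g × 0.787 = 133.16 g.
n(N2) = 133.16 g / 28.02 g/mol = 4.7523 mol.
From the equation the N2:NH3 mole ratio is 1:2, so n(NH3) = 4.7523 × 2/1 = 9.5047 mol.
Mass of NH3 = 9.5047 mol × 17.034 g/mol = 161.90 g.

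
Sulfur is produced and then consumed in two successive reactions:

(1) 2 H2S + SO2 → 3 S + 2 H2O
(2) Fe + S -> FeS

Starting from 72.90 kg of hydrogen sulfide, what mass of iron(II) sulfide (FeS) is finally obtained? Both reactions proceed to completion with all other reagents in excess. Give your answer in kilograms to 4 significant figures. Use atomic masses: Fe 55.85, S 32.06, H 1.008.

282.1 kg

M(H2S) = 2(1.008) + 32.06 = 34.076 g/mol.
M(FeS) = 55.85 + 32.06 = 87.91 g/mol.
72.90 kg = 72900 g.
n(H2S) = 72900 / 34.076 = 2139.3 mol.
Step 1 gives a 2:3 ratio of H2S to S, so n(S) = 3209.0 mol.
In step 2 the S:FeS ratio is 1:1, so n(FeS) = 3209.0 mol.
Mass of FeS = 3209.0 × 87.91 = 282100 g = 282.1 kg.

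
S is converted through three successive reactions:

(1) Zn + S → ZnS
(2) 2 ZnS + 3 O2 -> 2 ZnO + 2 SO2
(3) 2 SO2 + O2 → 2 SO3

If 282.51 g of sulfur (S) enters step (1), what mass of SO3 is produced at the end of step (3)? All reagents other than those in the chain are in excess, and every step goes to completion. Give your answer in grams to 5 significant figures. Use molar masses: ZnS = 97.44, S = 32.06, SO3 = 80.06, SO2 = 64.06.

705.48 g

n(S) = 282.51 / 32.06 = 8.81192 mol.
Reaction (1): S→ZnS ratio 1:1 ⇒ n(ZnS) = 8.81192 mol.
Reaction (2): ZnS→SO2 ratio 2:2 ⇒ n(SO2) = 8.81192 mol.
Reaction (3): SO2→SO3 ratio 2:2 ⇒ n(SO3) = 8.81192 mol.
Mass of SO3 = 8.81192 × 80.06 = 705.482 g.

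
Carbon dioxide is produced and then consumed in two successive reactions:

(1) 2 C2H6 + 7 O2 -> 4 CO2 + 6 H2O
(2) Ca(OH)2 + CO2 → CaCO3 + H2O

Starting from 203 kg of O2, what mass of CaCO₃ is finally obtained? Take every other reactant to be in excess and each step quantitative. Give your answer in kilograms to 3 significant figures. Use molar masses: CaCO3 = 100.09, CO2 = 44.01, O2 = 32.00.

363 kg

203 kg = 203000 g.
n(O2) = 203000 / 32.00 = 6344 mol.
Step 1 gives a 7:4 ratio of O2 to CO2, so n(CO2) = 3625 mol.
In step 2 the CO2:CaCO3 ratio is 1:1, so n(CaCO3) = 3625 mol.
Mass of CaCO3 = 3625 × 100.09 = 362800 g = 363 kg.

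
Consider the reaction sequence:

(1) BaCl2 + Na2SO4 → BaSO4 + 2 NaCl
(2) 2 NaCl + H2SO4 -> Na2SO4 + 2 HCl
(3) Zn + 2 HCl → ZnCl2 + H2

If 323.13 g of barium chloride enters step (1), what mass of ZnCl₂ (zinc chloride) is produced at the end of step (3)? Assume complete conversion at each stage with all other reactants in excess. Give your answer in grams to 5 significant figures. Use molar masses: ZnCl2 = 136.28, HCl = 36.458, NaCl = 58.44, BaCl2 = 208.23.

n(BaCl2) = 323.13 / 208.23 = 1.55179 mol.
Reaction (1): BaCl2→NaCl ratio 1:2 ⇒ n(NaCl) = 3.10359 mol.
Reaction (2): NaCl→HCl ratio 2:2 ⇒ n(HCl) = 3.10359 mol.
Reaction (3): HCl→ZnCl2 ratio 2:1 ⇒ n(ZnCl2) = 1.55179 mol.
Mass of ZnCl2 = 1.55179 × 136.28 = 211.478 g.

211.48 g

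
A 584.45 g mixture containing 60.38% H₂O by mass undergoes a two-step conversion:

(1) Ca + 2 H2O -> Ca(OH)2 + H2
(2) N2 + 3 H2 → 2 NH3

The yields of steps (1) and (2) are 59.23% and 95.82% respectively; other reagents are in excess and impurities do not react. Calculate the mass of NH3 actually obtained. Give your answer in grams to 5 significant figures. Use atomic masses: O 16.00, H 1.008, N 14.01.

Pure H2O = 584.45 × 0.6038 = 352.891 g.
M(H2O) = 2(1.008) + 16.00 = 18.016 g/mol.
M(NH3) = 14.01 + 3(1.008) = 17.034 g/mol.
n(H2O) = 352.891 / 18.016 = 19.5876 mol.
Step 1 (H2O:H2 = 2:1): theoretical n(H2) = 9.79382 mol; at 59.23% yield, n(H2) = 5.80088 mol.
Step 2 (H2:NH3 = 3:2): theoretical n(NH3) = 3.86725 mol, so theoretical mass = 3.86725 × 17.034 = 65.8748 g.
At 95.82% yield, actual mass of NH3 = 65.8748 × 0.9582 = 63.1212 g.

63.121 g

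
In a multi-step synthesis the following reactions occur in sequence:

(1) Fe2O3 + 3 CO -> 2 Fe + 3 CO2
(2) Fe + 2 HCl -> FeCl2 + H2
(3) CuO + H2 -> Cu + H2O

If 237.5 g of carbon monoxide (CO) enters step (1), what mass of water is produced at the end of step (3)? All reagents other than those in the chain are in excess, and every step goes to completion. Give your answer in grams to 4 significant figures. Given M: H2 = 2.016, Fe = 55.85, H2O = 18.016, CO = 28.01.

101.8 g

n(CO) = 237.5 / 28.01 = 8.4791 mol.
Reaction (1): CO→Fe ratio 3:2 ⇒ n(Fe) = 5.6527 mol.
Reaction (2): Fe→H2 ratio 1:1 ⇒ n(H2) = 5.6527 mol.
Reaction (3): H2→H2O ratio 1:1 ⇒ n(H2O) = 5.6527 mol.
Mass of H2O = 5.6527 × 18.016 = 101.84 g.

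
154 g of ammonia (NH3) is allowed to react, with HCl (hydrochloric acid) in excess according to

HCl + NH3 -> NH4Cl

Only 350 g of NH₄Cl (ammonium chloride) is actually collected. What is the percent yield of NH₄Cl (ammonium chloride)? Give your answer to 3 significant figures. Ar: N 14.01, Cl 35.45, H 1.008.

M(NH3) = 14.01 + 3(1.008) = 17.034 g/mol.
M(NH4Cl) = 14.01 + 4(1.008) + 35.45 = 53.492 g/mol.
n(NH3) = 154.0 g / 17.034 g/mol = 9.041 mol.
From the equation the NH3:NH4Cl mole ratio is 1:1, so n(NH4Cl) = 9.041 × 1/1 = 9.041 mol.
Mass of NH4Cl = 9.041 mol × 53.492 g/mol = 483.6 g.
This is the theoretical yield. Percent yield = 350 g / 483.6 g × 100% = 72.37%.

72.4 %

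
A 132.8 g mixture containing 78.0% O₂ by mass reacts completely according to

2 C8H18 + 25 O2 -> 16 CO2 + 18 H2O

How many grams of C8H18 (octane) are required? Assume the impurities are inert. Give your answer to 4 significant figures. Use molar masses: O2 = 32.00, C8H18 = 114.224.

29.58 g

Mass of pure O2 = 132.8 g × 0.780 = 103.58 g.
n(O2) = 103.58 g / 32.00 g/mol = 3.2370 mol.
From the equation the O2:C8H18 mole ratio is 25:2, so n(C8H18) = 3.2370 × 2/25 = 0.25896 mol.
Mass of C8H18 = 0.25896 mol × 114.224 g/mol = 29.579 g.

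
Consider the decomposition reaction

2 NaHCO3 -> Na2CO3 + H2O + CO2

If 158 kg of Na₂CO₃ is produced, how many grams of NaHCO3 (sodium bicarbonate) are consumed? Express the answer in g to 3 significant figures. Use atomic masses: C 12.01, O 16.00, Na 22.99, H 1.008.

M(Na2CO3) = 2(22.99) + 12.01 + 3(16.00) = 105.99 g/mol.
M(NaHCO3) = 22.99 + 1.008 + 12.01 + 3(16.00) = 84.008 g/mol.
Convert: 158 kg = 158000 g.
n(Na2CO3) = 158000 g / 105.99 g/mol = 1491 mol.
From the equation the Na2CO3:NaHCO3 mole ratio is 1:2, so n(NaHCO3) = 1491 × 2/1 = 2981 mol.
Mass of NaHCO3 = 2981 mol × 84.008 g/mol = 250500 g.

250000 g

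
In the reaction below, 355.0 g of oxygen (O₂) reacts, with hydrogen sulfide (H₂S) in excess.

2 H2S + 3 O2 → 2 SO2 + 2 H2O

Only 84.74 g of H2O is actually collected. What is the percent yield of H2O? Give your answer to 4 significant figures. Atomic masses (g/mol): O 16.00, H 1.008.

63.60 %

M(O2) = 2(16.00) = 32.00 g/mol.
M(H2O) = 2(1.008) + 16.00 = 18.016 g/mol.
n(O2) = 355.00 g / 32.00 g/mol = 11.094 mol.
From the equation the O2:H2O mole ratio is 3:2, so n(H2O) = 11.094 × 2/3 = 7.3958 mol.
Mass of H2O = 7.3958 mol × 18.016 g/mol = 133.24 g.
This is the theoretical yield. Percent yield = 84.74 g / 133.24 g × 100% = 63.598%.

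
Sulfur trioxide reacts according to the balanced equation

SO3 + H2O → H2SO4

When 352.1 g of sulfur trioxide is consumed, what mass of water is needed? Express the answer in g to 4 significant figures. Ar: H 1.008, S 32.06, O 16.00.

M(SO3) = 32.06 + 3(16.00) = 80.06 g/mol.
M(H2O) = 2(1.008) + 16.00 = 18.016 g/mol.
n(SO3) = 352.10 g / 80.06 g/mol = 4.3980 mol.
From the equation the SO3:H2O mole ratio is 1:1, so n(H2O) = 4.3980 × 1/1 = 4.3980 mol.
Mass of H2O = 4.3980 mol × 18.016 g/mol = 79.233 g.

79.23 g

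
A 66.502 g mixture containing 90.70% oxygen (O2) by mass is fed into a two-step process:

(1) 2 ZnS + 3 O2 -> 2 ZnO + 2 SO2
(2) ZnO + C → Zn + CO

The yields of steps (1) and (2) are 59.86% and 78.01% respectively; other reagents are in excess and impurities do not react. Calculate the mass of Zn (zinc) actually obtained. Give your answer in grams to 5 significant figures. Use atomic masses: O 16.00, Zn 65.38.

38.365 g

Pure O2 = 66.502 × 0.9070 = 60.3173 g.
M(O2) = 2(16.00) = 32.00 g/mol.
M(Zn) = 65.38 g/mol.
n(O2) = 60.3173 / 32.00 = 1.88492 mol.
Step 1 (O2:ZnO = 3:2): theoretical n(ZnO) = 1.25661 mol; at 59.86% yield, n(ZnO) = 0.752207 mol.
Step 2 (ZnO:Zn = 1:1): theoretical n(Zn) = 0.752207 mol, so theoretical mass = 0.752207 × 65.38 = 49.1793 g.
At 78.01% yield, actual mass of Zn = 49.1793 × 0.7801 = 38.3648 g.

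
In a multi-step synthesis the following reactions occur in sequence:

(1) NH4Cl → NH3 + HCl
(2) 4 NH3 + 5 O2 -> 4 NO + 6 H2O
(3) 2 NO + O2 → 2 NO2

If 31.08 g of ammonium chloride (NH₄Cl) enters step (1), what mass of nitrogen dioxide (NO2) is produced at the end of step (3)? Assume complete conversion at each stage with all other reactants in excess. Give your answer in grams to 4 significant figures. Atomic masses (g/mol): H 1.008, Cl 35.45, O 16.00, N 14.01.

M(NH4Cl) = 14.01 + 4(1.008) + 35.45 = 53.492 g/mol.
M(NO2) = 14.01 + 2(16.00) = 46.01 g/mol.
n(NH4Cl) = 31.08 / 53.492 = 0.58102 mol.
Reaction (1): NH4Cl→NH3 ratio 1:1 ⇒ n(NH3) = 0.58102 mol.
Reaction (2): NH3→NO ratio 4:4 ⇒ n(NO) = 0.58102 mol.
Reaction (3): NO→NO2 ratio 2:2 ⇒ n(NO2) = 0.58102 mol.
Mass of NO2 = 0.58102 × 46.01 = 26.733 g.

26.73 g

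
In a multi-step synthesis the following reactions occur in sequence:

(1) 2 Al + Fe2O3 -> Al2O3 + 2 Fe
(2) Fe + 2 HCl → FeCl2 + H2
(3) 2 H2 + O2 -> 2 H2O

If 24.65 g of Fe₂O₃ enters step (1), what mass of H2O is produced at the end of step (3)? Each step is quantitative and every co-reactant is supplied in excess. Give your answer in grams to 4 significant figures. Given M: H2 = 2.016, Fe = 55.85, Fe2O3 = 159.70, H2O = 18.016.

n(Fe2O3) = 24.65 / 159.70 = 0.15435 mol.
Reaction (1): Fe2O3→Fe ratio 1:2 ⇒ n(Fe) = 0.30870 mol.
Reaction (2): Fe→H2 ratio 1:1 ⇒ n(H2) = 0.30870 mol.
Reaction (3): H2→H2O ratio 2:2 ⇒ n(H2O) = 0.30870 mol.
Mass of H2O = 0.30870 × 18.016 = 5.5616 g.

5.562 g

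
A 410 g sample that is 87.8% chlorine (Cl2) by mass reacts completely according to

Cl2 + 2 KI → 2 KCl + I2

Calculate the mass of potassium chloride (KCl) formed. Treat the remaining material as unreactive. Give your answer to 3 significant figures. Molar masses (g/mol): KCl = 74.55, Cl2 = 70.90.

Mass of pure Cl2 = 410 g × 0.878 = 360.0 g.
n(Cl2) = 360.0 g / 70.90 g/mol = 5.077 mol.
From the equation the Cl2:KCl mole ratio is 1:2, so n(KCl) = 5.077 × 2/1 = 10.15 mol.
Mass of KCl = 10.15 mol × 74.55 g/mol = 757.0 g.

757 g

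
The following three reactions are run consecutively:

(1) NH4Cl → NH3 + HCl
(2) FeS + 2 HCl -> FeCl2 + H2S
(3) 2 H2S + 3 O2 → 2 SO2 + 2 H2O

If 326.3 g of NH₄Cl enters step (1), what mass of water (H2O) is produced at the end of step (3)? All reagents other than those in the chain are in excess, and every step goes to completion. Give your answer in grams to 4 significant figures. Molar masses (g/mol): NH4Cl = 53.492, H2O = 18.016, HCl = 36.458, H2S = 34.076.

n(NH4Cl) = 326.3 / 53.492 = 6.1000 mol.
Reaction (1): NH4Cl→HCl ratio 1:1 ⇒ n(HCl) = 6.1000 mol.
Reaction (2): HCl→H2S ratio 2:1 ⇒ n(H2S) = 3.0500 mol.
Reaction (3): H2S→H2O ratio 2:2 ⇒ n(H2O) = 3.0500 mol.
Mass of H2O = 3.0500 × 18.016 = 54.949 g.

54.95 g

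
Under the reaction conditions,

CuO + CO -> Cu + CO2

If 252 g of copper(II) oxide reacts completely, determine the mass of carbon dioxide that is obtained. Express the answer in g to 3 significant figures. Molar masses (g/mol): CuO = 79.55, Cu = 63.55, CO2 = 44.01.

n(CuO) = 252.0 g / 79.55 g/mol = 3.168 mol.
From the equation the CuO:CO2 mole ratio is 1:1, so n(CO2) = 3.168 × 1/1 = 3.168 mol.
Mass of CO2 = 3.168 mol × 44.01 g/mol = 139.4 g.

139 g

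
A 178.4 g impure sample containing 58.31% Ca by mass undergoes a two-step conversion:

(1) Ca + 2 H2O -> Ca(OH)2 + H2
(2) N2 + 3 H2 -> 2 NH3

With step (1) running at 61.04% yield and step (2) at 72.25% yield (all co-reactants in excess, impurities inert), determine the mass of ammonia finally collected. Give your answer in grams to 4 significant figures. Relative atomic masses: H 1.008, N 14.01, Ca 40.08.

13.00 g

Pure Ca = 178.4 × 0.5831 = 104.03 g.
M(Ca) = 40.08 g/mol.
M(NH3) = 14.01 + 3(1.008) = 17.034 g/mol.
n(Ca) = 104.03 / 40.08 = 2.5954 mol.
Step 1 (Ca:H2 = 1:1): theoretical n(H2) = 2.5954 mol; at 61.04% yield, n(H2) = 1.5843 mol.
Step 2 (H2:NH3 = 3:2): theoretical n(NH3) = 1.0562 mol, so theoretical mass = 1.0562 × 17.034 = 17.991 g.
At 72.25% yield, actual mass of NH3 = 17.991 × 0.7225 = 12.998 g.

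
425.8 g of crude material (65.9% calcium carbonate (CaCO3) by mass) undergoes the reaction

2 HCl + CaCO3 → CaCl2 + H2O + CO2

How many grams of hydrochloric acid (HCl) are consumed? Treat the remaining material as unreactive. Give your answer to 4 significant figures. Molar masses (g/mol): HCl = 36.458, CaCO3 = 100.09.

204.4 g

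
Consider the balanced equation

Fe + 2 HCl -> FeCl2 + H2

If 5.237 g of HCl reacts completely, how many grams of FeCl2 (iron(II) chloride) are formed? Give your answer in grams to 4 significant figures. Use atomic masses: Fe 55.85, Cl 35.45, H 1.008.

9.103 g

M(HCl) = 1.008 + 35.45 = 36.458 g/mol.
M(FeCl2) = 55.85 + 2(35.45) = 126.75 g/mol.
n(HCl) = 5.2370 g / 36.458 g/mol = 0.14364 mol.
From the equation the HCl:FeCl2 mole ratio is 2:1, so n(FeCl2) = 0.14364 × 1/2 = 0.071822 mol.
Mass of FeCl2 = 0.071822 mol × 126.75 g/mol = 9.1035 g.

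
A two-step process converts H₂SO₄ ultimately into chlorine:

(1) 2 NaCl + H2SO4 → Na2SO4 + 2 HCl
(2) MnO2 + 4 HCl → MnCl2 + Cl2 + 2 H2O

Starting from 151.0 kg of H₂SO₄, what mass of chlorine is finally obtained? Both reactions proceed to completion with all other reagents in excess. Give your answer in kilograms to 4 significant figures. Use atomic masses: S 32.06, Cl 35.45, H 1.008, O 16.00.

54.58 kg

M(H2SO4) = 2(1.008) + 32.06 + 4(16.00) = 98.076 g/mol.
M(Cl2) = 2(35.45) = 70.90 g/mol.
151.0 kg = 151000 g.
n(H2SO4) = 151000 / 98.076 = 1539.6 mol.
Step 1 gives a 1:2 ratio of H2SO4 to HCl, so n(HCl) = 3079.2 mol.
In step 2 the HCl:Cl2 ratio is 4:1, so n(Cl2) = 769.81 mol.
Mass of Cl2 = 769.81 × 70.90 = 54580 g = 54.58 kg.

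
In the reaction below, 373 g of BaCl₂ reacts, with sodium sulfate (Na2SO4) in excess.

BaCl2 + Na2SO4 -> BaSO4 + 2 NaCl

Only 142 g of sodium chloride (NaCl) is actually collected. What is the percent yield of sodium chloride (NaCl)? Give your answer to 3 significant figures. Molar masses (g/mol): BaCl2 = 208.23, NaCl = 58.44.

n(BaCl2) = 373.0 g / 208.23 g/mol = 1.791 mol.
From the equation the BaCl2:NaCl mole ratio is 1:2, so n(NaCl) = 1.791 × 2/1 = 3.583 mol.
Mass of NaCl = 3.583 mol × 58.44 g/mol = 209.4 g.
This is the theoretical yield. Percent yield = 142 g / 209.4 g × 100% = 67.82%.

67.8 %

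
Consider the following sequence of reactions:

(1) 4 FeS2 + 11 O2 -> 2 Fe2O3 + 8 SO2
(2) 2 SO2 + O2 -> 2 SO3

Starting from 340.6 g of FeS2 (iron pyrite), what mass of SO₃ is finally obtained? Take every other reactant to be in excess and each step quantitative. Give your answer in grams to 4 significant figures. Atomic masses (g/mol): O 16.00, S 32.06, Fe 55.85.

454.6 g

M(FeS2) = 55.85 + 2(32.06) = 119.97 g/mol.
M(SO3) = 32.06 + 3(16.00) = 80.06 g/mol.
n(FeS2) = 340.60 / 119.97 = 2.8390 mol.
Step 1 gives a 4:8 ratio of FeS2 to SO2, so n(SO2) = 5.6781 mol.
In step 2 the SO2:SO3 ratio is 2:2, so n(SO3) = 5.6781 mol.
Mass of SO3 = 5.6781 × 80.06 = 454.59 g.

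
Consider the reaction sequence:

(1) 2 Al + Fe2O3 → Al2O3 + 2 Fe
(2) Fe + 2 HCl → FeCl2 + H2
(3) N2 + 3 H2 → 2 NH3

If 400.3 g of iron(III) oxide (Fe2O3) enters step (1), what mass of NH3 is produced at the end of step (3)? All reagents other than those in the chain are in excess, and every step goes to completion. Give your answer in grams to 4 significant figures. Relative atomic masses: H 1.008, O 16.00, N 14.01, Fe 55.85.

56.93 g

M(Fe2O3) = 2(55.85) + 3(16.00) = 159.70 g/mol.
M(NH3) = 14.01 + 3(1.008) = 17.034 g/mol.
n(Fe2O3) = 400.3 / 159.70 = 2.5066 mol.
Reaction (1): Fe2O3→Fe ratio 1:2 ⇒ n(Fe) = 5.0131 mol.
Reaction (2): Fe→H2 ratio 1:1 ⇒ n(H2) = 5.0131 mol.
Reaction (3): H2→NH3 ratio 3:2 ⇒ n(NH3) = 3.3421 mol.
Mass of NH3 = 3.3421 × 17.034 = 56.929 g.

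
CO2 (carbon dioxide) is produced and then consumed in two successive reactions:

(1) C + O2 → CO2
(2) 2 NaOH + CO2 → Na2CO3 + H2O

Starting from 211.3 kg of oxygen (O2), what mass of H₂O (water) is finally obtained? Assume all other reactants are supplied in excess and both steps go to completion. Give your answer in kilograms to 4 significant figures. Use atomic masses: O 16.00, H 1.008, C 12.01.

M(O2) = 2(16.00) = 32.00 g/mol.
M(H2O) = 2(1.008) + 16.00 = 18.016 g/mol.
211.3 kg = 211300 g.
n(O2) = 211300 / 32.00 = 6603.1 mol.
Step 1 gives a 1:1 ratio of O2 to CO2, so n(CO2) = 6603.1 mol.
In step 2 the CO2:H2O ratio is 1:1, so n(H2O) = 6603.1 mol.
Mass of H2O = 6603.1 × 18.016 = 118960 g = 119.0 kg.

119.0 kg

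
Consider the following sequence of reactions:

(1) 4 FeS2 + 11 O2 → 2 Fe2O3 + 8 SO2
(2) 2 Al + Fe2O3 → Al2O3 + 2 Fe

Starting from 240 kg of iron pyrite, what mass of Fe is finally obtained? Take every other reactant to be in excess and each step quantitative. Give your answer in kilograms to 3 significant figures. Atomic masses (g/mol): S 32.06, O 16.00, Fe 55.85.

112 kg

M(FeS2) = 55.85 + 2(32.06) = 119.97 g/mol.
M(Fe) = 55.85 g/mol.
240 kg = 240000 g.
n(FeS2) = 240000 / 119.97 = 2001 mol.
Step 1 gives a 4:2 ratio of FeS2 to Fe2O3, so n(Fe2O3) = 1000 mol.
In step 2 the Fe2O3:Fe ratio is 1:2, so n(Fe) = 2001 mol.
Mass of Fe = 2001 × 55.85 = 111700 g = 112 kg.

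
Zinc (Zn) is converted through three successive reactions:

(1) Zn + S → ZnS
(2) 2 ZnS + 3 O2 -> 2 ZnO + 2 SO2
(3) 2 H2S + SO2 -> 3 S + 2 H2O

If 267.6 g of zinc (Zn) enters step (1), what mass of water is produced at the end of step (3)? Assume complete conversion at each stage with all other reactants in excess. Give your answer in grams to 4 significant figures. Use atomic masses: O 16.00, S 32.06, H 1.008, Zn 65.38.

147.5 g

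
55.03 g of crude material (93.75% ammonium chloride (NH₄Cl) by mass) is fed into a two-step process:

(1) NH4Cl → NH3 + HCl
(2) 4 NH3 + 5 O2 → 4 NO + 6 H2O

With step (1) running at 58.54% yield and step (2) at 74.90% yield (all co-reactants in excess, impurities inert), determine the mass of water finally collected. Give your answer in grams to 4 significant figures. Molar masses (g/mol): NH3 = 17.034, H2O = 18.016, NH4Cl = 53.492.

Pure NH4Cl = 55.03 × 0.9375 = 51.591 g.
n(NH4Cl) = 51.591 / 53.492 = 0.96445 mol.
Step 1 (NH4Cl:NH3 = 1:1): theoretical n(NH3) = 0.96445 mol; at 58.54% yield, n(NH3) = 0.56459 mol.
Step 2 (NH3:H2O = 4:6): theoretical n(H2O) = 0.84689 mol, so theoretical mass = 0.84689 × 18.016 = 15.258 g.
At 74.90% yield, actual mass of H2O = 15.258 × 0.7490 = 11.428 g.

11.43 g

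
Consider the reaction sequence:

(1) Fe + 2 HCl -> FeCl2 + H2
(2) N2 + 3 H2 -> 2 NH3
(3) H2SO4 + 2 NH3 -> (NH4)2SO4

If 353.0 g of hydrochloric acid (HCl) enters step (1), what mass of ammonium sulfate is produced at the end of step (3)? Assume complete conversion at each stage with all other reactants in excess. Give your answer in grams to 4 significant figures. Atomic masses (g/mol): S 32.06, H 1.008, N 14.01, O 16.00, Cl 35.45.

M(HCl) = 1.008 + 35.45 = 36.458 g/mol.
M((NH4)2SO4) = 2(14.01) + 8(1.008) + 32.06 + 4(16.00) = 132.144 g/mol.
n(HCl) = 353.0 / 36.458 = 9.6824 mol.
Reaction (1): HCl→H2 ratio 2:1 ⇒ n(H2) = 4.8412 mol.
Reaction (2): H2→NH3 ratio 3:2 ⇒ n(NH3) = 3.2275 mol.
Reaction (3): NH3→(NH4)2SO4 ratio 2:1 ⇒ n((NH4)2SO4) = 1.6137 mol.
Mass of (NH4)2SO4 = 1.6137 × 132.144 = 213.24 g.

213.2 g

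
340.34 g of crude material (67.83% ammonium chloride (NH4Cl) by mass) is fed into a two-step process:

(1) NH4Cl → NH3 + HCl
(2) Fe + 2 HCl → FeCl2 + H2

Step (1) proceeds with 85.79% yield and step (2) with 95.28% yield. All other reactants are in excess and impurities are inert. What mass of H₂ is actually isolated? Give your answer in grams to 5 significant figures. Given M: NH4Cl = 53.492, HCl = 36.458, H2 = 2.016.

3.5559 g

Pure NH4Cl = 340.34 × 0.6783 = 230.853 g.
n(NH4Cl) = 230.853 / 53.492 = 4.31565 mol.
Step 1 (NH4Cl:HCl = 1:1): theoretical n(HCl) = 4.31565 mol; at 85.79% yield, n(HCl) = 3.70239 mol.
Step 2 (HCl:H2 = 2:1): theoretical n(H2) = 1.85120 mol, so theoretical mass = 1.85120 × 2.016 = 3.73201 g.
At 95.28% yield, actual mass of H2 = 3.73201 × 0.9528 = 3.55586 g.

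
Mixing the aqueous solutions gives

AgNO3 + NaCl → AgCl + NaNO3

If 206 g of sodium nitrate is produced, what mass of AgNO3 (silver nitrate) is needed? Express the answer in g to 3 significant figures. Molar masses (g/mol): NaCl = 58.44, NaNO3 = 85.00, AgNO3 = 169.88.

412 g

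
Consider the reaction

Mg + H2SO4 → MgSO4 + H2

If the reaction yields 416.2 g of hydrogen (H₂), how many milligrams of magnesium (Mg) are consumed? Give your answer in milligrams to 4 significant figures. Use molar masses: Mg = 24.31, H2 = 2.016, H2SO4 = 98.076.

5019000 mg

n(H2) = 416.20 g / 2.016 g/mol = 206.45 mol.
From the equation the H2:Mg mole ratio is 1:1, so n(Mg) = 206.45 × 1/1 = 206.45 mol.
Mass of Mg = 206.45 mol × 24.31 g/mol = 5018.8 g.
Converting to mg: 5018.8 g = 5019000 mg.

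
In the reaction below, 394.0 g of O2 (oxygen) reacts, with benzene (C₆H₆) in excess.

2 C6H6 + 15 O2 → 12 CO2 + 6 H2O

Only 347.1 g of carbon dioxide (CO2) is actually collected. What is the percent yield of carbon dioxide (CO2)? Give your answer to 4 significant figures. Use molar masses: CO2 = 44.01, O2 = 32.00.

80.07 %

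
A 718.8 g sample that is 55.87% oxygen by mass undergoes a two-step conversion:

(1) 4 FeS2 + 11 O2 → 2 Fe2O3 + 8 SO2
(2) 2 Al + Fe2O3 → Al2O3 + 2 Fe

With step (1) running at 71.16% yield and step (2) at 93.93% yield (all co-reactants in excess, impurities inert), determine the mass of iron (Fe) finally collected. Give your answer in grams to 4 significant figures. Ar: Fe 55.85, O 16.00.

Pure O2 = 718.8 × 0.5587 = 401.59 g.
M(O2) = 2(16.00) = 32.00 g/mol.
M(Fe) = 55.85 g/mol.
n(O2) = 401.59 / 32.00 = 12.550 mol.
Step 1 (O2:Fe2O3 = 11:2): theoretical n(Fe2O3) = 2.2818 mol; at 71.16% yield, n(Fe2O3) = 1.6237 mol.
Step 2 (Fe2O3:Fe = 1:2): theoretical n(Fe) = 3.2474 mol, so theoretical mass = 3.2474 × 55.85 = 181.37 g.
At 93.93% yield, actual mass of Fe = 181.37 × 0.9393 = 170.36 g.

170.4 g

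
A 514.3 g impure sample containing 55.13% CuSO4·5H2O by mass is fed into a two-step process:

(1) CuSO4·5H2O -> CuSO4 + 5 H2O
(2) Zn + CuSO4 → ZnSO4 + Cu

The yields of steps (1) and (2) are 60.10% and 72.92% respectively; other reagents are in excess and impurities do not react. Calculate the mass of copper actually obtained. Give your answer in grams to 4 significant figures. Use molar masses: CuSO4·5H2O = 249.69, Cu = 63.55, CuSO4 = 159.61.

31.63 g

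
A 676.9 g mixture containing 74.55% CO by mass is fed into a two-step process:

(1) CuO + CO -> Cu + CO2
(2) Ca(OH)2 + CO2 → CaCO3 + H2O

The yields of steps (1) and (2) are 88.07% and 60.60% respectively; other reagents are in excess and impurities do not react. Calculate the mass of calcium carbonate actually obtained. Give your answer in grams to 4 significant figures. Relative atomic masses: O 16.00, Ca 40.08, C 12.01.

Pure CO = 676.9 × 0.7455 = 504.63 g.
M(CO) = 12.01 + 16.00 = 28.01 g/mol.
M(CaCO3) = 40.08 + 12.01 + 3(16.00) = 100.09 g/mol.
n(CO) = 504.63 / 28.01 = 18.016 mol.
Step 1 (CO:CO2 = 1:1): theoretical n(CO2) = 18.016 mol; at 88.07% yield, n(CO2) = 15.867 mol.
Step 2 (CO2:CaCO3 = 1:1): theoretical n(CaCO3) = 15.867 mol, so theoretical mass = 15.867 × 100.09 = 1588.1 g.
At 60.60% yield, actual mass of CaCO3 = 1588.1 × 0.6060 = 962.39 g.

962.4 g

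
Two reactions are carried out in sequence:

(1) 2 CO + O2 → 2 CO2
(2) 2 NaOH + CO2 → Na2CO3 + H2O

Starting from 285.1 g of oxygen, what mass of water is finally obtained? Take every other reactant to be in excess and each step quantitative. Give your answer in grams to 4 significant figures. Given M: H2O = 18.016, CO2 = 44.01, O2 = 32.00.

321.0 g

n(O2) = 285.10 / 32.00 = 8.9094 mol.
Step 1 gives a 1:2 ratio of O2 to CO2, so n(CO2) = 17.819 mol.
In step 2 the CO2:H2O ratio is 1:1, so n(H2O) = 17.819 mol.
Mass of H2O = 17.819 × 18.016 = 321.02 g.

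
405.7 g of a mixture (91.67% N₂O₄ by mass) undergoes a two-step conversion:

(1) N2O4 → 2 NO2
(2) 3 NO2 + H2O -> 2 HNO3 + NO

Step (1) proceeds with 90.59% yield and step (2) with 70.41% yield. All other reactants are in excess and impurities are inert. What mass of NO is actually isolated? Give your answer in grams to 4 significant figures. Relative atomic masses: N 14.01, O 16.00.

51.58 g

Pure N2O4 = 405.7 × 0.9167 = 371.91 g.
M(N2O4) = 2(14.01) + 4(16.00) = 92.02 g/mol.
M(NO) = 14.01 + 16.00 = 30.01 g/mol.
n(N2O4) = 371.91 / 92.02 = 4.0416 mol.
Step 1 (N2O4:NO2 = 1:2): theoretical n(NO2) = 8.0831 mol; at 90.59% yield, n(NO2) = 7.3225 mol.
Step 2 (NO2:NO = 3:1): theoretical n(NO) = 2.4408 mol, so theoretical mass = 2.4408 × 30.01 = 73.250 g.
At 70.41% yield, actual mass of NO = 73.250 × 0.7041 = 51.575 g.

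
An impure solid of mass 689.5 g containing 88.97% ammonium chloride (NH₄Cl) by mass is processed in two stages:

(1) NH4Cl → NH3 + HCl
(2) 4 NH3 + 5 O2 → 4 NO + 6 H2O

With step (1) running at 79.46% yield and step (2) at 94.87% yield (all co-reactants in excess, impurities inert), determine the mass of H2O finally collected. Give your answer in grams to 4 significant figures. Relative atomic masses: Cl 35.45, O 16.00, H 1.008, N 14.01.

Pure NH4Cl = 689.5 × 0.8897 = 613.45 g.
M(NH4Cl) = 14.01 + 4(1.008) + 35.45 = 53.492 g/mol.
M(H2O) = 2(1.008) + 16.00 = 18.016 g/mol.
n(NH4Cl) = 613.45 / 53.492 = 11.468 mol.
Step 1 (NH4Cl:NH3 = 1:1): theoretical n(NH3) = 11.468 mol; at 79.46% yield, n(NH3) = 9.1125 mol.
Step 2 (NH3:H2O = 4:6): theoretical n(H2O) = 13.669 mol, so theoretical mass = 13.669 × 18.016 = 246.26 g.
At 94.87% yield, actual mass of H2O = 246.26 × 0.9487 = 233.62 g.

233.6 g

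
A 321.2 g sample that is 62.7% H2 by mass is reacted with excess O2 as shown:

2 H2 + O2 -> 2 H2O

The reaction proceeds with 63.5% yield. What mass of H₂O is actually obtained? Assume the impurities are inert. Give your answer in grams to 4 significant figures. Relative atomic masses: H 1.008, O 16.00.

Pure H2 available = 321.2 g × 0.627 = 201.39 g.
M(H2) = 2(1.008) = 2.016 g/mol.
M(H2O) = 2(1.008) + 16.00 = 18.016 g/mol.
n(H2) = 201.39 g / 2.016 g/mol = 99.897 mol.
From the equation the H2:H2O mole ratio is 2:2, so n(H2O) = 99.897 × 2/2 = 99.897 mol.
Mass of H2O = 99.897 mol × 18.016 g/mol = 1799.7 g.
Actual mass collected = 1799.7 g × 0.635 = 1142.8 g.

1143 g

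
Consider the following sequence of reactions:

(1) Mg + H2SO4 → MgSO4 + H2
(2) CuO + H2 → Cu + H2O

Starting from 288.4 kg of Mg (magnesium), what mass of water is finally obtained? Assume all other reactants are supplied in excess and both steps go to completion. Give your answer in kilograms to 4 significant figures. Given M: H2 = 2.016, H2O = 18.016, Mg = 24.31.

213.7 kg

288.4 kg = 288400 g.
n(Mg) = 288400 / 24.31 = 11863 mol.
Step 1 gives a 1:1 ratio of Mg to H2, so n(H2) = 11863 mol.
In step 2 the H2:H2O ratio is 1:1, so n(H2O) = 11863 mol.
Mass of H2O = 11863 × 18.016 = 213730 g = 213.7 kg.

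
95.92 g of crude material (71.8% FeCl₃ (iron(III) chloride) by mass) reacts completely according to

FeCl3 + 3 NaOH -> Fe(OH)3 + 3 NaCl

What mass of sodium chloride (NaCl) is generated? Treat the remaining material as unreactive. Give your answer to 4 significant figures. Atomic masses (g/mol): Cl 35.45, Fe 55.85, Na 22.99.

74.44 g

Mass of pure FeCl3 = 95.92 g × 0.718 = 68.871 g.
M(FeCl3) = 55.85 + 3(35.45) = 162.20 g/mol.
M(NaCl) = 22.99 + 35.45 = 58.44 g/mol.
n(FeCl3) = 68.871 g / 162.20 g/mol = 0.42460 mol.
From the equation the FeCl3:NaCl mole ratio is 1:3, so n(NaCl) = 0.42460 × 3/1 = 1.2738 mol.
Mass of NaCl = 1.2738 mol × 58.44 g/mol = 74.441 g.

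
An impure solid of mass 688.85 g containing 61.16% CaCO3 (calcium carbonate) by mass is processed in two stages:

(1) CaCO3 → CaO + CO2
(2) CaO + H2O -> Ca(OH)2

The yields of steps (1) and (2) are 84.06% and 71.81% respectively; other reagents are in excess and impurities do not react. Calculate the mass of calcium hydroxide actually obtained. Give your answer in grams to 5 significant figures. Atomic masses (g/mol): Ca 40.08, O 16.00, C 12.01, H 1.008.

Pure CaCO3 = 688.85 × 0.6116 = 421.301 g.
M(CaCO3) = 40.08 + 12.01 + 3(16.00) = 100.09 g/mol.
M(Ca(OH)2) = 40.08 + 2(16.00) + 2(1.008) = 74.096 g/mol.
n(CaCO3) = 421.301 / 100.09 = 4.20922 mol.
Step 1 (CaCO3:CaO = 1:1): theoretical n(CaO) = 4.20922 mol; at 84.06% yield, n(CaO) = 3.53827 mol.
Step 2 (CaO:Ca(OH)2 = 1:1): theoretical n(Ca(OH)2) = 3.53827 mol, so theoretical mass = 3.53827 × 74.096 = 262.172 g.
At 71.81% yield, actual mass of Ca(OH)2 = 262.172 × 0.7181 = 188.265 g.

188.27 g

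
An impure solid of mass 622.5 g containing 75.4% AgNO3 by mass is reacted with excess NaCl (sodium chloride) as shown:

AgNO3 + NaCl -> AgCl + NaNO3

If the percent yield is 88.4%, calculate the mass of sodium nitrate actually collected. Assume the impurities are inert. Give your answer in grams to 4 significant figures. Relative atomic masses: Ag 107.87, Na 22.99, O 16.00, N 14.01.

207.6 g

Pure AgNO3 available = 622.5 g × 0.754 = 469.37 g.
M(AgNO3) = 107.87 + 14.01 + 3(16.00) = 169.88 g/mol.
M(NaNO3) = 22.99 + 14.01 + 3(16.00) = 85.00 g/mol.
n(AgNO3) = 469.37 g / 169.88 g/mol = 2.7629 mol.
From the equation the AgNO3:NaNO3 mole ratio is 1:1, so n(NaNO3) = 2.7629 × 1/1 = 2.7629 mol.
Mass of NaNO3 = 2.7629 mol × 85.00 g/mol = 234.85 g.
Actual mass collected = 234.85 g × 0.884 = 207.61 g.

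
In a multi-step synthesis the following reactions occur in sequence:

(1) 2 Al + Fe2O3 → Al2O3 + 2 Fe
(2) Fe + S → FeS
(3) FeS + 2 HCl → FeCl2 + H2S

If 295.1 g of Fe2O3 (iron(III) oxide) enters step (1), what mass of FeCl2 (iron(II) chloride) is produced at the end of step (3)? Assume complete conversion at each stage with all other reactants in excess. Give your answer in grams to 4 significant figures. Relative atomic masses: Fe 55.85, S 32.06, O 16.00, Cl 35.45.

468.4 g

M(Fe2O3) = 2(55.85) + 3(16.00) = 159.70 g/mol.
M(FeCl2) = 55.85 + 2(35.45) = 126.75 g/mol.
n(Fe2O3) = 295.1 / 159.70 = 1.8478 mol.
Reaction (1): Fe2O3→Fe ratio 1:2 ⇒ n(Fe) = 3.6957 mol.
Reaction (2): Fe→FeS ratio 1:1 ⇒ n(FeS) = 3.6957 mol.
Reaction (3): FeS→FeCl2 ratio 1:1 ⇒ n(FeCl2) = 3.6957 mol.
Mass of FeCl2 = 3.6957 × 126.75 = 468.43 g.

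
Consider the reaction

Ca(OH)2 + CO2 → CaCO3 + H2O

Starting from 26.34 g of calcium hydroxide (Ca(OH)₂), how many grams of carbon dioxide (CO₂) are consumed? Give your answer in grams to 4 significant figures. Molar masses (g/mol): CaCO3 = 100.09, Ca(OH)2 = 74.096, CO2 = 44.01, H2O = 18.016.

15.64 g

n(Ca(OH)2) = 26.340 g / 74.096 g/mol = 0.35548 mol.
From the equation the Ca(OH)2:CO2 mole ratio is 1:1, so n(CO2) = 0.35548 × 1/1 = 0.35548 mol.
Mass of CO2 = 0.35548 mol × 44.01 g/mol = 15.645 g.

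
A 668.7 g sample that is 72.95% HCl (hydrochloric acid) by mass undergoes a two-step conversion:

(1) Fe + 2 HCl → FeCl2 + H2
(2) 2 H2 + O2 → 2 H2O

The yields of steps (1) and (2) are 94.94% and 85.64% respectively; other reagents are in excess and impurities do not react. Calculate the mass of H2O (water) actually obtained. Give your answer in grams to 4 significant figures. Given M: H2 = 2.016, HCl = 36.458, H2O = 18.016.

98.00 g

Pure HCl = 668.7 × 0.7295 = 487.82 g.
n(HCl) = 487.82 / 36.458 = 13.380 mol.
Step 1 (HCl:H2 = 2:1): theoretical n(H2) = 6.6901 mol; at 94.94% yield, n(H2) = 6.3516 mol.
Step 2 (H2:H2O = 2:2): theoretical n(H2O) = 6.3516 mol, so theoretical mass = 6.3516 × 18.016 = 114.43 g.
At 85.64% yield, actual mass of H2O = 114.43 × 0.8564 = 97.998 g.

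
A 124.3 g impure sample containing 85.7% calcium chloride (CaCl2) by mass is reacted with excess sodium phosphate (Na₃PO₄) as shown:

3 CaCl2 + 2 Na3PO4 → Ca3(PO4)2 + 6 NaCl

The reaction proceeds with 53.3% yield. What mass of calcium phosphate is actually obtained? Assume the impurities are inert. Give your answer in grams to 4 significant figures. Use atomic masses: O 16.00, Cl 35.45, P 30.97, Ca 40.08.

52.90 g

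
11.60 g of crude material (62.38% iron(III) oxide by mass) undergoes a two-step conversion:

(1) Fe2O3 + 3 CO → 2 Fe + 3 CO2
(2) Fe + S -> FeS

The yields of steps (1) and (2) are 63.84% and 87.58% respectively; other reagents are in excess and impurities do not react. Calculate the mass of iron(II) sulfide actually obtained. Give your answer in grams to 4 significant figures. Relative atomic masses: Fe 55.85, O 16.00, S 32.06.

4.454 g

Pure Fe2O3 = 11.60 × 0.6238 = 7.2361 g.
M(Fe2O3) = 2(55.85) + 3(16.00) = 159.70 g/mol.
M(FeS) = 55.85 + 32.06 = 87.91 g/mol.
n(Fe2O3) = 7.2361 / 159.70 = 0.045310 mol.
Step 1 (Fe2O3:Fe = 1:2): theoretical n(Fe) = 0.090621 mol; at 63.84% yield, n(Fe) = 0.057852 mol.
Step 2 (Fe:FeS = 1:1): theoretical n(FeS) = 0.057852 mol, so theoretical mass = 0.057852 × 87.91 = 5.0858 g.
At 87.58% yield, actual mass of FeS = 5.0858 × 0.8758 = 4.4541 g.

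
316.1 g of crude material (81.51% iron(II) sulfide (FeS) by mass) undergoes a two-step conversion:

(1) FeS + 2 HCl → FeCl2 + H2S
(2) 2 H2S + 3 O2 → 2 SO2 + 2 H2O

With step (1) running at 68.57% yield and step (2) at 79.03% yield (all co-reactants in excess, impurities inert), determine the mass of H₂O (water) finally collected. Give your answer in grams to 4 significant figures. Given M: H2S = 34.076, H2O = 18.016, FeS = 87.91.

28.61 g

Pure FeS = 316.1 × 0.8151 = 257.65 g.
n(FeS) = 257.65 / 87.91 = 2.9309 mol.
Step 1 (FeS:H2S = 1:1): theoretical n(H2S) = 2.9309 mol; at 68.57% yield, n(H2S) = 2.0097 mol.
Step 2 (H2S:H2O = 2:2): theoretical n(H2O) = 2.0097 mol, so theoretical mass = 2.0097 × 18.016 = 36.207 g.
At 79.03% yield, actual mass of H2O = 36.207 × 0.7903 = 28.614 g.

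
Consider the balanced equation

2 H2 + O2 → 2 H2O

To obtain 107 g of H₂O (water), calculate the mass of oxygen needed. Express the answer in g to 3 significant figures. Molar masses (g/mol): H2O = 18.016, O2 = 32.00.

n(H2O) = 107.0 g / 18.016 g/mol = 5.939 mol.
From the equation the H2O:O2 mole ratio is 2:1, so n(O2) = 5.939 × 1/2 = 2.970 mol.
Mass of O2 = 2.970 mol × 32.00 g/mol = 95.03 g.

95.0 g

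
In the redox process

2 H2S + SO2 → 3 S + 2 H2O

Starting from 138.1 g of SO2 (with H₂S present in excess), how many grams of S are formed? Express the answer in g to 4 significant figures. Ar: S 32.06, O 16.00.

207.3 g

M(SO2) = 32.06 + 2(16.00) = 64.06 g/mol.
M(S) = 32.06 g/mol.
n(SO2) = 138.10 g / 64.06 g/mol = 2.1558 mol.
From the equation the SO2:S mole ratio is 1:3, so n(S) = 2.1558 × 3/1 = 6.4674 mol.
Mass of S = 6.4674 mol × 32.06 g/mol = 207.34 g.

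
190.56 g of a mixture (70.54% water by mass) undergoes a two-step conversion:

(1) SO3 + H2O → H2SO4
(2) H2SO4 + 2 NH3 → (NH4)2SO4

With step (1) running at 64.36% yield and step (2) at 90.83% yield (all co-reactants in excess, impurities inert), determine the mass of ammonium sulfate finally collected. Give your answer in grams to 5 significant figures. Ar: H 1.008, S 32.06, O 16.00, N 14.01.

576.37 g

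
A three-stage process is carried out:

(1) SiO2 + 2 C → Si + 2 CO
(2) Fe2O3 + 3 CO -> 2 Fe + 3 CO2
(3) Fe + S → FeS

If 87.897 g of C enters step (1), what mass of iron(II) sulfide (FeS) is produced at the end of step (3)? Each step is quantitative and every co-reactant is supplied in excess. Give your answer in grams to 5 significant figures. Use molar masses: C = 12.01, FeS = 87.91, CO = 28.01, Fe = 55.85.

428.92 g

n(C) = 87.897 / 12.01 = 7.31865 mol.
Reaction (1): C→CO ratio 2:2 ⇒ n(CO) = 7.31865 mol.
Reaction (2): CO→Fe ratio 3:2 ⇒ n(Fe) = 4.87910 mol.
Reaction (3): Fe→FeS ratio 1:1 ⇒ n(FeS) = 4.87910 mol.
Mass of FeS = 4.87910 × 87.91 = 428.922 g.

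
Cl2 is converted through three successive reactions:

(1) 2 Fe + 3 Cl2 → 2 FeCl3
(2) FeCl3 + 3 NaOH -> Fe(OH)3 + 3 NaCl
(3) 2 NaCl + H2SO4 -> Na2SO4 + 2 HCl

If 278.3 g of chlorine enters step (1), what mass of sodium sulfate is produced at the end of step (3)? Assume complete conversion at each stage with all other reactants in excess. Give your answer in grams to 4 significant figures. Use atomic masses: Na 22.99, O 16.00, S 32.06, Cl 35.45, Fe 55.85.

557.5 g

M(Cl2) = 2(35.45) = 70.90 g/mol.
M(Na2SO4) = 2(22.99) + 32.06 + 4(16.00) = 142.04 g/mol.
n(Cl2) = 278.3 / 70.90 = 3.9252 mol.
Reaction (1): Cl2→FeCl3 ratio 3:2 ⇒ n(FeCl3) = 2.6168 mol.
Reaction (2): FeCl3→NaCl ratio 1:3 ⇒ n(NaCl) = 7.8505 mol.
Reaction (3): NaCl→Na2SO4 ratio 2:1 ⇒ n(Na2SO4) = 3.9252 mol.
Mass of Na2SO4 = 3.9252 × 142.04 = 557.54 g.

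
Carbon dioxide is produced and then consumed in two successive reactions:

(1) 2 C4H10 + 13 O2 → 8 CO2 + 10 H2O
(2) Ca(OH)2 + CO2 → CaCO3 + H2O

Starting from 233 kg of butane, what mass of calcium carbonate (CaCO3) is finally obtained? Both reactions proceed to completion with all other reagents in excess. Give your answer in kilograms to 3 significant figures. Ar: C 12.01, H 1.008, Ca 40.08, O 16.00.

1610 kg

M(C4H10) = 4(12.01) + 10(1.008) = 58.12 g/mol.
M(CaCO3) = 40.08 + 12.01 + 3(16.00) = 100.09 g/mol.
233 kg = 233000 g.
n(C4H10) = 233000 / 58.12 = 4009 mol.
Step 1 gives a 2:8 ratio of C4H10 to CO2, so n(CO2) = 16040 mol.
In step 2 the CO2:CaCO3 ratio is 1:1, so n(CaCO3) = 16040 mol.
Mass of CaCO3 = 16040 × 100.09 = 1.605 × 10^6 g = 1610 kg.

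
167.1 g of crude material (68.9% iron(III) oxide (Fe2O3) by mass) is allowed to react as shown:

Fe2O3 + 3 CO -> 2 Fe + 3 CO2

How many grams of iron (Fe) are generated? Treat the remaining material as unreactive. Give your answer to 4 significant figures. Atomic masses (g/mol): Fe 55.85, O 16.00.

80.53 g

Mass of pure Fe2O3 = 167.1 g × 0.689 = 115.13 g.
M(Fe2O3) = 2(55.85) + 3(16.00) = 159.70 g/mol.
M(Fe) = 55.85 g/mol.
n(Fe2O3) = 115.13 g / 159.70 g/mol = 0.72093 mol.
From the equation the Fe2O3:Fe mole ratio is 1:2, so n(Fe) = 0.72093 × 2/1 = 1.4419 mol.
Mass of Fe = 1.4419 mol × 55.85 g/mol = 80.527 g.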